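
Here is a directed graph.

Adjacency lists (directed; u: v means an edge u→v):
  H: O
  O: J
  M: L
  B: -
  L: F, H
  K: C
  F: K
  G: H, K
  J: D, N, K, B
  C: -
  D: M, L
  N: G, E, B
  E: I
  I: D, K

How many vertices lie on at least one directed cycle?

10

A vertex is on a directed cycle iff it belongs to a strongly connected component of size ≥ 2 (or has a self-loop).
The vertices on cycles are {D, E, G, H, I, J, L, M, N, O} — 10 in total.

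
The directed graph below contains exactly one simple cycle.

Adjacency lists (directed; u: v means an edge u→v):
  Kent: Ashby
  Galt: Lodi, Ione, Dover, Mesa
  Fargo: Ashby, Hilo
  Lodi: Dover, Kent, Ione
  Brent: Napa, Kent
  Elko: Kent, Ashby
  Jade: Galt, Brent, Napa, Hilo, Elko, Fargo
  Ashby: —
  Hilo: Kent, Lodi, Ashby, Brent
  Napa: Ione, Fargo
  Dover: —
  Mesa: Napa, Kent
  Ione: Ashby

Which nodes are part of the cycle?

Hilo, Napa, Brent, Fargo

DFS with gray/black marking from Hilo:
Hilo gray
  Kent gray
    Ashby gray
    Ashby black
  Kent black
  Lodi gray
    Dover gray
    Dover black
    Lodi→Kent: Kent black — skip
    Ione gray
      Ione→Ashby: Ashby black — skip
    Ione black
  Lodi black
  Hilo→Ashby: Ashby black — skip
  Brent gray
    Napa gray
      Napa→Ione: Ione black — skip
      Fargo gray
        Fargo→Ashby: Ashby black — skip
        Fargo→Hilo: Hilo is gray → back edge
Back edge closes the cycle Hilo → Brent → Napa → Fargo → Hilo; its vertices are {Hilo, Napa, Brent, Fargo}.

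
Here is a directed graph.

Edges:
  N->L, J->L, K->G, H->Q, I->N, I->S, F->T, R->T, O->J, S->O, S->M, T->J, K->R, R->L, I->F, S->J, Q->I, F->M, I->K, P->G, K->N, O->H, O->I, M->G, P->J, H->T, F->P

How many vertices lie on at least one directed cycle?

A vertex is on a directed cycle iff it belongs to a strongly connected component of size ≥ 2 (or has a self-loop).
The vertices on cycles are {H, I, O, Q, S} — 5 in total.

5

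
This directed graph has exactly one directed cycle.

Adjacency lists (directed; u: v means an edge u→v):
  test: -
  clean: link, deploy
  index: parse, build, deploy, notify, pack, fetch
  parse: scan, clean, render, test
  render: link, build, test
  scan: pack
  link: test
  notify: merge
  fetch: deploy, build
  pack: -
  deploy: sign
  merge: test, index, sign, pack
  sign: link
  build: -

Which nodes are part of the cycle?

DFS with gray/black marking from index:
index gray
  parse gray
    scan gray
      pack gray
      pack black
    scan black
    clean gray
      link gray
        test gray
        test black
      link black
      deploy gray
        sign gray
          sign→link: link black — skip
        sign black
      deploy black
    clean black
    render gray
      render→link: link black — skip
      build gray
      build black
      render→test: test black — skip
    render black
    parse→test: test black — skip
  parse black
  index→build: build black — skip
  index→deploy: deploy black — skip
  notify gray
    merge gray
      merge→test: test black — skip
      merge→index: index is gray → back edge
Back edge closes the cycle index → notify → merge → index; its vertices are {index, merge, notify}.

index, merge, notify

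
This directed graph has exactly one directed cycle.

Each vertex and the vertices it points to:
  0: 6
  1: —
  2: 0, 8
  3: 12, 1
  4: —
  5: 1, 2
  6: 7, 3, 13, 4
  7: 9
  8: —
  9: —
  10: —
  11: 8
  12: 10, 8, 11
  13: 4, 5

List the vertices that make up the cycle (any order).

0, 2, 5, 6, 13

DFS with gray/black marking from 6:
6 gray
  7 gray
    9 gray
    9 black
  7 black
  3 gray
    12 gray
      10 gray
      10 black
      8 gray
      8 black
      11 gray
        11→8: 8 black — skip
      11 black
    12 black
    1 gray
    1 black
  3 black
  13 gray
    4 gray
    4 black
    5 gray
      5→1: 1 black — skip
      2 gray
        0 gray
          0→6: 6 is gray → back edge
Back edge closes the cycle 6 → 13 → 5 → 2 → 0 → 6; its vertices are {0, 2, 5, 6, 13}.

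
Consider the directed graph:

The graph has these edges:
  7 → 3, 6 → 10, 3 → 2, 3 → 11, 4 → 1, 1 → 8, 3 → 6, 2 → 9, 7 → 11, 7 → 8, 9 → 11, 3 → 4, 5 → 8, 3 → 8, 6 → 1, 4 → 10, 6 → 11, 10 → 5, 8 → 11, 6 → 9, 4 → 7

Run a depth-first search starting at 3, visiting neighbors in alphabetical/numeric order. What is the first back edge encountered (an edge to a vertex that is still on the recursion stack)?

DFS from 3 (visiting neighbors in alphabetical/numeric order); mark gray on enter, black on exit:
3 gray
  2 gray
    9 gray
      11 gray
      11 black
    9 black
  2 black
  4 gray
    1 gray
      8 gray
        8→11: 11 black — skip
      8 black
    1 black
    7 gray
      7→3: 3 is gray → back edge
First back edge: 7 → 3.

7→3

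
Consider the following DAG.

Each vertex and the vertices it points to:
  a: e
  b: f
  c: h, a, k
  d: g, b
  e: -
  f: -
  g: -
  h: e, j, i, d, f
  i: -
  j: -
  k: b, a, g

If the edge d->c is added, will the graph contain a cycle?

Yes

Adding d→c creates a cycle iff c can already reach d.
Path from c: c → h → d.
So c → … → d → c is a cycle.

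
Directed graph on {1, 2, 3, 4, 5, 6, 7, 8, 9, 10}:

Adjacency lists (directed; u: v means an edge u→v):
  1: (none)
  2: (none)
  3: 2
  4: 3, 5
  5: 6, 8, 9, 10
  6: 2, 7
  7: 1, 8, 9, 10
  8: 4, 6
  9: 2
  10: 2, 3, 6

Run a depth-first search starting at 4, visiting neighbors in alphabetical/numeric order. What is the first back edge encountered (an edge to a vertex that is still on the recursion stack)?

DFS from 4 (visiting neighbors in alphabetical/numeric order); mark gray on enter, black on exit:
4 gray
  3 gray
    2 gray
    2 black
  3 black
  5 gray
    6 gray
      6→2: 2 black — skip
      7 gray
        1 gray
        1 black
        8 gray
          8→4: 4 is gray → back edge
First back edge: 8 → 4.

8->4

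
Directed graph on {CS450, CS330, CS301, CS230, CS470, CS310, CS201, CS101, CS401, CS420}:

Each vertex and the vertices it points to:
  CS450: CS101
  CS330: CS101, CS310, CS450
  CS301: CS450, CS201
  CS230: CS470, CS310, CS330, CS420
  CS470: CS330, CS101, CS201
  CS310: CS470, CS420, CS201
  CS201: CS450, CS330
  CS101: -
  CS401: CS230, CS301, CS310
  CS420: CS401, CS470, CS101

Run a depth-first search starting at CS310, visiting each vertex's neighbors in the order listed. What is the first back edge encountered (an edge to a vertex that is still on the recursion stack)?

CS330->CS310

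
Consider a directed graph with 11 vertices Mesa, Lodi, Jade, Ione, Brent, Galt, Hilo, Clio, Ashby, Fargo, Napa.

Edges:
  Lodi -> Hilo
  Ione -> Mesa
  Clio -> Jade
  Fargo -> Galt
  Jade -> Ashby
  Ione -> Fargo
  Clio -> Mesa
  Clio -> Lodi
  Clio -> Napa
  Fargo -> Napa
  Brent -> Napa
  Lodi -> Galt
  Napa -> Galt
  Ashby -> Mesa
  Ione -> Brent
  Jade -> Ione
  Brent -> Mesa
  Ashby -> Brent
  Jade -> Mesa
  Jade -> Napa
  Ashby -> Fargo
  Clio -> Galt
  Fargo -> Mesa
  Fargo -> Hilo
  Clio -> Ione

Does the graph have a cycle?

No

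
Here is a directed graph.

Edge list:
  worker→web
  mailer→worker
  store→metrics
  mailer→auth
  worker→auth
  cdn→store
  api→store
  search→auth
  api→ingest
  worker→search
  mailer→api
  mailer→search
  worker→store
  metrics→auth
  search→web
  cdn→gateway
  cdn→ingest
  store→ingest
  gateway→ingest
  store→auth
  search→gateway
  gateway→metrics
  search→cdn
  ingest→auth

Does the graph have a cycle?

DFS with white/gray/black marking, starting from ingest:
ingest gray
  auth gray
  auth black
ingest black
web gray
web black
metrics gray
  metrics→auth: auth black — skip
metrics black
cdn gray
  store gray
    store→ingest: ingest black — skip
    store→metrics: metrics black — skip
    store→auth: auth black — skip
  store black
  cdn→ingest: ingest black — skip
  gateway gray
    gateway→metrics: metrics black — skip
    gateway→ingest: ingest black — skip
  gateway black
cdn black
search gray
  search→cdn: cdn black — skip
  search→gateway: gateway black — skip
  search→auth: auth black — skip
  search→web: web black — skip
search black
worker gray
  worker→search: search black — skip
  worker→web: web black — skip
  worker→store: store black — skip
  worker→auth: auth black — skip
worker black
mailer gray
  mailer→worker: worker black — skip
  mailer→auth: auth black — skip
  mailer→search: search black — skip
  api gray
    api→ingest: ingest black — skip
    api→store: store black — skip
  api black
mailer black
Every edge goes to a white or black vertex — no back edge, so the graph is acyclic.

No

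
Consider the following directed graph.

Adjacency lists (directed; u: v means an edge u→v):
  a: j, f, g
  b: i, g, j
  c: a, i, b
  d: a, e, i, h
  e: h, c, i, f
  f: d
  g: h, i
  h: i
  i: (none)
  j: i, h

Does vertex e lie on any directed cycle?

e is on a cycle iff e can reach itself via ≥1 edge.
e → f → d → e — yes.

Yes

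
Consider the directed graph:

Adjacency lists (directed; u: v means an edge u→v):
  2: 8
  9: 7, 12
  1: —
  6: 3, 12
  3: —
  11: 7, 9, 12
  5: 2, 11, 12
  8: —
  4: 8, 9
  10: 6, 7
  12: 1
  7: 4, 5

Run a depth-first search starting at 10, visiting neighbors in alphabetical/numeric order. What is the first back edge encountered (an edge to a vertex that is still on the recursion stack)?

9->7

DFS from 10 (visiting neighbors in alphabetical/numeric order); mark gray on enter, black on exit:
10 gray
  6 gray
    3 gray
    3 black
    12 gray
      1 gray
      1 black
    12 black
  6 black
  7 gray
    4 gray
      8 gray
      8 black
      9 gray
        9→7: 7 is gray → back edge
First back edge: 9 → 7.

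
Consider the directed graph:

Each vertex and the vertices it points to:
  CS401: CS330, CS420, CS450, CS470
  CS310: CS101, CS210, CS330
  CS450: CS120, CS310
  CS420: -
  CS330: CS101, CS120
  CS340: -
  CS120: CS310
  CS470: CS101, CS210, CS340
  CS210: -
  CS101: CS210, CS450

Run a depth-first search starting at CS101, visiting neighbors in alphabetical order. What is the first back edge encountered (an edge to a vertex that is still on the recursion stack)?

CS310->CS101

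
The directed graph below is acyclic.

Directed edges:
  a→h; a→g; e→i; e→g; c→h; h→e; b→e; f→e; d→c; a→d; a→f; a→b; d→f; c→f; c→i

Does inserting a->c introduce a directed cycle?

No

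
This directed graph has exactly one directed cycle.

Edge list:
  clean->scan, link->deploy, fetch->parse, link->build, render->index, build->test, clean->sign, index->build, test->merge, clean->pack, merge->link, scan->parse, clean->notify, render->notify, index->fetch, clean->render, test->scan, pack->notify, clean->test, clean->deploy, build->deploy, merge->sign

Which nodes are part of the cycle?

DFS with gray/black marking from test:
test gray
  merge gray
    sign gray
    sign black
    link gray
      build gray
        deploy gray
        deploy black
        build→test: test is gray → back edge
Back edge closes the cycle test → merge → link → build → test; its vertices are {link, test, build, merge}.

link, test, build, merge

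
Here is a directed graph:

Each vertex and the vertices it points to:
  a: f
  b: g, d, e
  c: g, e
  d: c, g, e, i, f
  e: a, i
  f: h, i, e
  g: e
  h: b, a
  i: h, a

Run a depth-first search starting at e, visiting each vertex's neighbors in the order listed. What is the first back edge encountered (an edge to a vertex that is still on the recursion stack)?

g→e

DFS from e (visiting each vertex's neighbors in the order listed); mark gray on enter, black on exit:
e gray
  a gray
    f gray
      h gray
        b gray
          g gray
            g→e: e is gray → back edge
First back edge: g → e.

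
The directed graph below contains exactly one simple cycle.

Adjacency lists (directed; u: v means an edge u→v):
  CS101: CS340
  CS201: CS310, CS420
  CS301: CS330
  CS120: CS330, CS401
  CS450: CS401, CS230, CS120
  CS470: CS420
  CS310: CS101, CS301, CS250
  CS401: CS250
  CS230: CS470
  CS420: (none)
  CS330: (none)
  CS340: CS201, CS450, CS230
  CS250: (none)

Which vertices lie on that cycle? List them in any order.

CS101, CS201, CS310, CS340

DFS with gray/black marking from CS340:
CS340 gray
  CS201 gray
    CS310 gray
      CS101 gray
        CS101→CS340: CS340 is gray → back edge
Back edge closes the cycle CS340 → CS201 → CS310 → CS101 → CS340; its vertices are {CS101, CS201, CS310, CS340}.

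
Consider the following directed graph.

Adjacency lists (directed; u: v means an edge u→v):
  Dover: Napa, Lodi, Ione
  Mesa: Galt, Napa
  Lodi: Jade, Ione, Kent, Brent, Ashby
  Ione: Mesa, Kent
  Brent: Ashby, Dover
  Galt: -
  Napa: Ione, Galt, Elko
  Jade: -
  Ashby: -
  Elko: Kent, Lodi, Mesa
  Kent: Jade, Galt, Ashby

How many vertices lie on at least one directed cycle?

7

A vertex is on a directed cycle iff it belongs to a strongly connected component of size ≥ 2 (or has a self-loop).
The vertices on cycles are {Elko, Ione, Lodi, Mesa, Napa, Brent, Dover} — 7 in total.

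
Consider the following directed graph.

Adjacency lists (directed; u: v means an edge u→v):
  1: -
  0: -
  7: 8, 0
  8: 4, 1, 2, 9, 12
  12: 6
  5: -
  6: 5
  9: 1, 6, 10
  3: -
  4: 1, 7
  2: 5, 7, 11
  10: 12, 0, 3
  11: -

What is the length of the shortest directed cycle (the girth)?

For each vertex v, BFS finds the shortest path from v back to v.
The shortest such closed walk is 4 → 7 → 8 → 4, length 3.

3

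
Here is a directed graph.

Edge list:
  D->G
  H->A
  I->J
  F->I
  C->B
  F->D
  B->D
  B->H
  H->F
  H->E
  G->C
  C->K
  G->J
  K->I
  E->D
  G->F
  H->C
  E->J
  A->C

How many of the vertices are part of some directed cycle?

8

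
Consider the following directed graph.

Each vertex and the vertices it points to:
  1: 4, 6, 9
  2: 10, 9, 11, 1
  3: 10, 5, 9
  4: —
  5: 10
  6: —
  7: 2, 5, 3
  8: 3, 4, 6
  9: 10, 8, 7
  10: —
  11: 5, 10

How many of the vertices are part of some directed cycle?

A vertex is on a directed cycle iff it belongs to a strongly connected component of size ≥ 2 (or has a self-loop).
The vertices on cycles are {1, 2, 3, 7, 8, 9} — 6 in total.

6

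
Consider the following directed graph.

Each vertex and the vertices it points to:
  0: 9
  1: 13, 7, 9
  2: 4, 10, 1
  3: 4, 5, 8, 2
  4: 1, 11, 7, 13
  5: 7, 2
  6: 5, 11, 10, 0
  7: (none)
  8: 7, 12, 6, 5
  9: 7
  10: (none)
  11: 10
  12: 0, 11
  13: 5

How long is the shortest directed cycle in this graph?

4

For each vertex v, BFS finds the shortest path from v back to v.
The shortest such closed walk is 4 → 13 → 5 → 2 → 4, length 4.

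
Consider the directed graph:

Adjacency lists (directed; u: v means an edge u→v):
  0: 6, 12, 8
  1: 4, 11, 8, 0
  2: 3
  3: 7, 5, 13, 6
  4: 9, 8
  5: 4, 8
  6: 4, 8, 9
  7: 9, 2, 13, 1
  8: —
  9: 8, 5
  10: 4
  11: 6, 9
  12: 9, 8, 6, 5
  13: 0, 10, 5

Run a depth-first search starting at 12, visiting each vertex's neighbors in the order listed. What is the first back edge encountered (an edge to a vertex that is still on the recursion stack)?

4→9

DFS from 12 (visiting each vertex's neighbors in the order listed); mark gray on enter, black on exit:
12 gray
  9 gray
    8 gray
    8 black
    5 gray
      4 gray
        4→9: 9 is gray → back edge
First back edge: 4 → 9.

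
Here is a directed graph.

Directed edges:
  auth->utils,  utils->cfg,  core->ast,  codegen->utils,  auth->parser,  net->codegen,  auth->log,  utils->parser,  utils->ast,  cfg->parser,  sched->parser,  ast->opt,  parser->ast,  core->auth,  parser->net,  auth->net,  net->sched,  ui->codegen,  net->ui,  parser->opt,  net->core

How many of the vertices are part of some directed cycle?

A vertex is on a directed cycle iff it belongs to a strongly connected component of size ≥ 2 (or has a self-loop).
The vertices on cycles are {ui, cfg, net, auth, core, sched, utils, parser, codegen} — 9 in total.

9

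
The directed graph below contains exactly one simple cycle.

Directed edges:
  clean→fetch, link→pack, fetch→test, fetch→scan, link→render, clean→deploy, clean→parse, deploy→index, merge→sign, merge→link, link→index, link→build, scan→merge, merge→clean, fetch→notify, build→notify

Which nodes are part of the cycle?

DFS with gray/black marking from merge:
merge gray
  link gray
    pack gray
    pack black
    index gray
    index black
    render gray
    render black
    build gray
      notify gray
      notify black
    build black
  link black
  clean gray
    fetch gray
      test gray
      test black
      fetch→notify: notify black — skip
      scan gray
        scan→merge: merge is gray → back edge
Back edge closes the cycle merge → clean → fetch → scan → merge; its vertices are {scan, clean, fetch, merge}.

scan, clean, fetch, merge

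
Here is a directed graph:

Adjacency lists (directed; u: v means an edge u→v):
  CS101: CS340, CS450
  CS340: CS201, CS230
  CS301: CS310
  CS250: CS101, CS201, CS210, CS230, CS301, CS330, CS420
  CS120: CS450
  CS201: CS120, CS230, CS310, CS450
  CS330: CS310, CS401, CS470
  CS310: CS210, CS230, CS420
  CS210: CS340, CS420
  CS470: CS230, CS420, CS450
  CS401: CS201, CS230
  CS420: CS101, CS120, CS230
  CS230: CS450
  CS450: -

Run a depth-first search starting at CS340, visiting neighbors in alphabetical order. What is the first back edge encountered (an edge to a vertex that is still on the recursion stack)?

CS210->CS340

DFS from CS340 (visiting neighbors in alphabetical order); mark gray on enter, black on exit:
CS340 gray
  CS201 gray
    CS120 gray
      CS450 gray
      CS450 black
    CS120 black
    CS230 gray
      CS230→CS450: CS450 black — skip
    CS230 black
    CS310 gray
      CS210 gray
        CS210→CS340: CS340 is gray → back edge
First back edge: CS210 → CS340.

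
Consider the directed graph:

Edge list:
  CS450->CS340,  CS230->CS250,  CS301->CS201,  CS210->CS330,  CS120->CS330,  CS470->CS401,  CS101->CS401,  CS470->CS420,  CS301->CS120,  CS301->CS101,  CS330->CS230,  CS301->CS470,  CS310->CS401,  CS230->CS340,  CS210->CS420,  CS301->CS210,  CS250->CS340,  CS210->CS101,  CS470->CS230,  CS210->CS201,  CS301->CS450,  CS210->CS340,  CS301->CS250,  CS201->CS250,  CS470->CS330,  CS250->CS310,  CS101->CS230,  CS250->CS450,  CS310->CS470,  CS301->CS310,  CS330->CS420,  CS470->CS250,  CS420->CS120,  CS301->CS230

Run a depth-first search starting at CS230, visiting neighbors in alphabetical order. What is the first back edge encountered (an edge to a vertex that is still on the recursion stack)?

CS470→CS230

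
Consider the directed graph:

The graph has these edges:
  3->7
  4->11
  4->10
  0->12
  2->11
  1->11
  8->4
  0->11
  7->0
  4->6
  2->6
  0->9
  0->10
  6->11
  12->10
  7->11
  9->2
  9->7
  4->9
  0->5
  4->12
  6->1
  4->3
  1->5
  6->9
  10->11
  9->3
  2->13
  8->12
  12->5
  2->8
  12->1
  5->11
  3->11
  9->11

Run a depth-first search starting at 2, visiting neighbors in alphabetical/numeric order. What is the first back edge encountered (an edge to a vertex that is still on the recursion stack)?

DFS from 2 (visiting neighbors in alphabetical/numeric order); mark gray on enter, black on exit:
2 gray
  6 gray
    1 gray
      5 gray
        11 gray
        11 black
      5 black
      1→11: 11 black — skip
    1 black
    9 gray
      9→2: 2 is gray → back edge
First back edge: 9 → 2.

9->2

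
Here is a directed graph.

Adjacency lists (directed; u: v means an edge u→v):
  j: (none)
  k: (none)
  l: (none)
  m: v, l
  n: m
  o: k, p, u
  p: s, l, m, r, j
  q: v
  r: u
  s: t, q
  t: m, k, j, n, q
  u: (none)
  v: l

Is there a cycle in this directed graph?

No

DFS with white/gray/black marking, starting from q:
q gray
  v gray
    l gray
    l black
  v black
q black
j gray
j black
k gray
k black
m gray
  m→v: v black — skip
  m→l: l black — skip
m black
n gray
  n→m: m black — skip
n black
o gray
  o→k: k black — skip
  p gray
    s gray
      t gray
        t→m: m black — skip
        t→k: k black — skip
        t→j: j black — skip
        t→n: n black — skip
        t→q: q black — skip
      t black
      s→q: q black — skip
    s black
    p→l: l black — skip
    p→m: m black — skip
    r gray
      u gray
      u black
    r black
    p→j: j black — skip
  p black
  o→u: u black — skip
o black
Every edge goes to a white or black vertex — no back edge, so the graph is acyclic.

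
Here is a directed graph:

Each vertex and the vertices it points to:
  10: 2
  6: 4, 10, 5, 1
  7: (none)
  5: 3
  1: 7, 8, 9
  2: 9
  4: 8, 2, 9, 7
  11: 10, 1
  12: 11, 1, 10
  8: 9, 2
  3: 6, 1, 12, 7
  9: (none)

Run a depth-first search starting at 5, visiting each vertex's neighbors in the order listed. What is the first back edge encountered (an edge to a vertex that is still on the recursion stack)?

DFS from 5 (visiting each vertex's neighbors in the order listed); mark gray on enter, black on exit:
5 gray
  3 gray
    6 gray
      4 gray
        8 gray
          9 gray
          9 black
          2 gray
            2→9: 9 black — skip
          2 black
        8 black
        4→2: 2 black — skip
        4→9: 9 black — skip
        7 gray
        7 black
      4 black
      10 gray
        10→2: 2 black — skip
      10 black
      6→5: 5 is gray → back edge
First back edge: 6 → 5.

6->5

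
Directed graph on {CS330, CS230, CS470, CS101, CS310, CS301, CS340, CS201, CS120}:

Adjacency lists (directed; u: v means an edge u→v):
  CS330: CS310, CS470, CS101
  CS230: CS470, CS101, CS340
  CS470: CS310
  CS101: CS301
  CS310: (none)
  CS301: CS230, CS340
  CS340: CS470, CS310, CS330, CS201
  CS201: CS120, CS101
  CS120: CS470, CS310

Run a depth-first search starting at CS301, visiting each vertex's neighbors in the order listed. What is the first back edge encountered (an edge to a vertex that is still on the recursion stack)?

CS101→CS301

DFS from CS301 (visiting each vertex's neighbors in the order listed); mark gray on enter, black on exit:
CS301 gray
  CS230 gray
    CS470 gray
      CS310 gray
      CS310 black
    CS470 black
    CS101 gray
      CS101→CS301: CS301 is gray → back edge
First back edge: CS101 → CS301.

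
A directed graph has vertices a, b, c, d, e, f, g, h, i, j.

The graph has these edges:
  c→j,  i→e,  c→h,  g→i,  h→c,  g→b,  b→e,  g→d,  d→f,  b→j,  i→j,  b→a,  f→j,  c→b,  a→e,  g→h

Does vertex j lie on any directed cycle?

j lies on a cycle iff there is a path from j back to itself.
Exploring from j, it never reaches itself; equivalently, its strongly connected component is a singleton.

No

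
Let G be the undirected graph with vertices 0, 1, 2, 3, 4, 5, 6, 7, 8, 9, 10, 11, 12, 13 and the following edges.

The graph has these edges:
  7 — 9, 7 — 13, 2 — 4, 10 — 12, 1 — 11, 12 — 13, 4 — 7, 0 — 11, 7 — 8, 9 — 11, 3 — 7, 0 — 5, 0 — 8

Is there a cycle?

DFS, tracking each vertex's parent; an edge to a visited non-parent vertex closes a cycle.
Start from 7:
visit 7 (parent –)
  visit 13 (parent 7)
    visit 12 (parent 13)
      visit 10 (parent 12)
        10–12: parent, skip
      12–13: parent, skip
    13–7: parent, skip
  visit 8 (parent 7)
    8–7: parent, skip
    visit 0 (parent 8)
      0–8: parent, skip
      visit 11 (parent 0)
        11–0: parent, skip
        visit 9 (parent 11)
          9–11: parent, skip
          9–7: 7 visited and ≠ parent → cycle
Cycle: 7 – 8 – 0 – 11 – 9 – 7.

Yes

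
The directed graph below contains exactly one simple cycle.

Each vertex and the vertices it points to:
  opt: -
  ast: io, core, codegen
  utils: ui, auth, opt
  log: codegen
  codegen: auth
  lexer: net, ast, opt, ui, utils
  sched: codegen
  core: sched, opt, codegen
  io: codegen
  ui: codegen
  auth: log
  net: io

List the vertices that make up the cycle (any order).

DFS with gray/black marking from auth:
auth gray
  log gray
    codegen gray
      codegen→auth: auth is gray → back edge
Back edge closes the cycle auth → log → codegen → auth; its vertices are {log, auth, codegen}.

log, auth, codegen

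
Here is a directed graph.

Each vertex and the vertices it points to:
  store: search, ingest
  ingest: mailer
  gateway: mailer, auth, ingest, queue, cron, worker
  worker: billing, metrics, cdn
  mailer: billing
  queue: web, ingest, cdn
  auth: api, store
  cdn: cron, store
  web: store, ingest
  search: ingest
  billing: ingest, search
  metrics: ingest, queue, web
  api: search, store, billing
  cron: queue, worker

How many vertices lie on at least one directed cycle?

A vertex is on a directed cycle iff it belongs to a strongly connected component of size ≥ 2 (or has a self-loop).
The vertices on cycles are {cdn, cron, queue, ingest, mailer, search, worker, billing, metrics} — 9 in total.

9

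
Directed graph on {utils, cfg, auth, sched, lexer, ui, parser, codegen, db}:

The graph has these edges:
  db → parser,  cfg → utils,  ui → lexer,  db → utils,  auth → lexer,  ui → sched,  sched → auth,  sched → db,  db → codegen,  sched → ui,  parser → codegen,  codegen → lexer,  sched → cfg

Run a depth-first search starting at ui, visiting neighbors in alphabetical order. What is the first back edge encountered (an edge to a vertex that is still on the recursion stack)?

sched→ui

DFS from ui (visiting neighbors in alphabetical order); mark gray on enter, black on exit:
ui gray
  lexer gray
  lexer black
  sched gray
    auth gray
      auth→lexer: lexer black — skip
    auth black
    cfg gray
      utils gray
      utils black
    cfg black
    db gray
      codegen gray
        codegen→lexer: lexer black — skip
      codegen black
      parser gray
        parser→codegen: codegen black — skip
      parser black
      db→utils: utils black — skip
    db black
    sched→ui: ui is gray → back edge
First back edge: sched → ui.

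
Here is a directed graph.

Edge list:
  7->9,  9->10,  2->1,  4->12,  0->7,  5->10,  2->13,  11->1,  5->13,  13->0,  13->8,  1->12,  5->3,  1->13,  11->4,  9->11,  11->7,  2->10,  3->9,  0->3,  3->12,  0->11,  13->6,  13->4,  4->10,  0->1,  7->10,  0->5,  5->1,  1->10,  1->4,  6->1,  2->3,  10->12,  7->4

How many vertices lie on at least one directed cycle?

A vertex is on a directed cycle iff it belongs to a strongly connected component of size ≥ 2 (or has a self-loop).
The vertices on cycles are {0, 1, 3, 5, 6, 7, 9, 11, 13} — 9 in total.

9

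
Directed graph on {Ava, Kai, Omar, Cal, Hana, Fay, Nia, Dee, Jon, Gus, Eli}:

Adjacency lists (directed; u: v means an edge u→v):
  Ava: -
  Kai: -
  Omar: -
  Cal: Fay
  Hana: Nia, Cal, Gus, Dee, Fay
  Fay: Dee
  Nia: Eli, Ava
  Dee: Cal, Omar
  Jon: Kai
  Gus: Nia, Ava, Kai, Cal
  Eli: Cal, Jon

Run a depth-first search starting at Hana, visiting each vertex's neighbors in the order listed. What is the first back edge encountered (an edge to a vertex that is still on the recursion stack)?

Dee→Cal

DFS from Hana (visiting each vertex's neighbors in the order listed); mark gray on enter, black on exit:
Hana gray
  Nia gray
    Eli gray
      Cal gray
        Fay gray
          Dee gray
            Dee→Cal: Cal is gray → back edge
First back edge: Dee → Cal.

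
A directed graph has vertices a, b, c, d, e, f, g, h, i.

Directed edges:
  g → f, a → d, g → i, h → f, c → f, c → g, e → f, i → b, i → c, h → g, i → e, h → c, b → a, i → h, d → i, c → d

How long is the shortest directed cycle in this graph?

3

For each vertex v, BFS finds the shortest path from v back to v.
The shortest such closed walk is i → c → g → i, length 3.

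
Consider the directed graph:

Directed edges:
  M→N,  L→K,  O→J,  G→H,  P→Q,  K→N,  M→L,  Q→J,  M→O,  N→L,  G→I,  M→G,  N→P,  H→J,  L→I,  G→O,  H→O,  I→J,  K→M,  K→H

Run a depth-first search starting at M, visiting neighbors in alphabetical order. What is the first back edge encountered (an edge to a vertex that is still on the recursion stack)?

K→M

DFS from M (visiting neighbors in alphabetical order); mark gray on enter, black on exit:
M gray
  G gray
    H gray
      J gray
      J black
      O gray
        O→J: J black — skip
      O black
    H black
    I gray
      I→J: J black — skip
    I black
    G→O: O black — skip
  G black
  L gray
    L→I: I black — skip
    K gray
      K→H: H black — skip
      K→M: M is gray → back edge
First back edge: K → M.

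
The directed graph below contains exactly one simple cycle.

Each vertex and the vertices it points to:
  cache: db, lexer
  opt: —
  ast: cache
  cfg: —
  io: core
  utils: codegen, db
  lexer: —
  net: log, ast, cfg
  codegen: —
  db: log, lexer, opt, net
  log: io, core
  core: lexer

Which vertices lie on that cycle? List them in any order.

DFS with gray/black marking from db:
db gray
  log gray
    io gray
      core gray
        lexer gray
        lexer black
      core black
    io black
    log→core: core black — skip
  log black
  db→lexer: lexer black — skip
  opt gray
  opt black
  net gray
    net→log: log black — skip
    ast gray
      cache gray
        cache→db: db is gray → back edge
Back edge closes the cycle db → net → ast → cache → db; its vertices are {db, ast, net, cache}.

db, ast, net, cache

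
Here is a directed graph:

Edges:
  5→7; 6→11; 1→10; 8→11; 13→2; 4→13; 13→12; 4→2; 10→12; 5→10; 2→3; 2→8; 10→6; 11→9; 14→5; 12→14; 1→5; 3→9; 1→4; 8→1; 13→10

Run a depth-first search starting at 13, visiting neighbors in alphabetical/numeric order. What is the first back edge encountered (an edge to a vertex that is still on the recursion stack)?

4->2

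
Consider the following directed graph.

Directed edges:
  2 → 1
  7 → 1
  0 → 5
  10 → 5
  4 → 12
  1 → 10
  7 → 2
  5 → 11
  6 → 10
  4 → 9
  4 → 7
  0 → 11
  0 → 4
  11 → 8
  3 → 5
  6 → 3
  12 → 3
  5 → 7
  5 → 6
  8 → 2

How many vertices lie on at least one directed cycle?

9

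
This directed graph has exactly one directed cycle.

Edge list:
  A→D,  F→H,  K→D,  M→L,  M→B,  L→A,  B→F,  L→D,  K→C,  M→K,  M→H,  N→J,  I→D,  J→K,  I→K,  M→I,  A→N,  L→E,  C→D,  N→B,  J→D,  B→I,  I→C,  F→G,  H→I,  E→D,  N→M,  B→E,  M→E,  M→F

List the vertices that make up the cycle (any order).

A, L, M, N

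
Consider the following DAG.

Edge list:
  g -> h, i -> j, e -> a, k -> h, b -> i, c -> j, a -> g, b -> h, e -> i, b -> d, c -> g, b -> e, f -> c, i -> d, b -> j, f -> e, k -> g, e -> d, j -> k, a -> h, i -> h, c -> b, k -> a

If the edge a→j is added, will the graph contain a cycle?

Yes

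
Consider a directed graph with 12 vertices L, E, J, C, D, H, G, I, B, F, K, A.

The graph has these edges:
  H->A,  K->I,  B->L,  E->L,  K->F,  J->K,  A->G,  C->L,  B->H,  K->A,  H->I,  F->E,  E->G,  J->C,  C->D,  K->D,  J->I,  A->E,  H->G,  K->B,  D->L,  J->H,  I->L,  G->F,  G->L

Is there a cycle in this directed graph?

Yes

DFS with white/gray/black marking, starting from L:
L gray
L black
E gray
  G gray
    G→L: L black — skip
    F gray
      F→E: E is gray → back edge
Back edge found, so a cycle exists: E → G → F → E.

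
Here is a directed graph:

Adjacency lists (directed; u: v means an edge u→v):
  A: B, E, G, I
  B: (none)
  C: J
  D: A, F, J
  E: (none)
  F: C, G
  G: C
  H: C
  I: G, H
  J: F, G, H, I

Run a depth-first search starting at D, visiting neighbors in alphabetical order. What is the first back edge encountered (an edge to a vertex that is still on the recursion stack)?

F->C

DFS from D (visiting neighbors in alphabetical order); mark gray on enter, black on exit:
D gray
  A gray
    B gray
    B black
    E gray
    E black
    G gray
      C gray
        J gray
          F gray
            F→C: C is gray → back edge
First back edge: F → C.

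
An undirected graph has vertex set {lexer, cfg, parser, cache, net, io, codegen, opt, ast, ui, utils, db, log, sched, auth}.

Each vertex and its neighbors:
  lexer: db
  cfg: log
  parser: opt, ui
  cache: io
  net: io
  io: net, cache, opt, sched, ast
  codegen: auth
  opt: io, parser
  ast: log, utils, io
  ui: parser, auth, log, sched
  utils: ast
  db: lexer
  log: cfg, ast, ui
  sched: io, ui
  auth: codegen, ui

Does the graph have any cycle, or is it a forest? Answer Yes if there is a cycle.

DFS, tracking each vertex's parent; an edge to a visited non-parent vertex closes a cycle.
Start from net:
visit net (parent –)
  visit io (parent net)
    io–net: parent, skip
    visit cache (parent io)
      cache–io: parent, skip
    visit opt (parent io)
      opt–io: parent, skip
      visit parser (parent opt)
        parser–opt: parent, skip
        visit ui (parent parser)
          ui–parser: parent, skip
          visit auth (parent ui)
            visit codegen (parent auth)
              codegen–auth: parent, skip
            auth–ui: parent, skip
          visit log (parent ui)
            visit cfg (parent log)
              cfg–log: parent, skip
            visit ast (parent log)
              ast–log: parent, skip
              visit utils (parent ast)
                utils–ast: parent, skip
              ast–io: io visited and ≠ parent → cycle
Cycle: io – opt – parser – ui – log – ast – io.

Yes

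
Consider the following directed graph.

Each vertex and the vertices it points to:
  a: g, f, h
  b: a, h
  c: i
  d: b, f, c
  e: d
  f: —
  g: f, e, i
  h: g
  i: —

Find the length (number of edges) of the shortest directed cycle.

For each vertex v, BFS finds the shortest path from v back to v.
The shortest such closed walk is g → e → d → b → a → g, length 5.

5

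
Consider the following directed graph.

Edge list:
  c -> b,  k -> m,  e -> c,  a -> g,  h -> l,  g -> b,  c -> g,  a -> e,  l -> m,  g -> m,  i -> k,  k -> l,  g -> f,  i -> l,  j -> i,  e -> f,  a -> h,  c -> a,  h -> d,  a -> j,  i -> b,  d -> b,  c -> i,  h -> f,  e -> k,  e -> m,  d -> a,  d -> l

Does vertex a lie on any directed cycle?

a is on a cycle iff a can reach itself via ≥1 edge.
a → h → d → a — yes.

Yes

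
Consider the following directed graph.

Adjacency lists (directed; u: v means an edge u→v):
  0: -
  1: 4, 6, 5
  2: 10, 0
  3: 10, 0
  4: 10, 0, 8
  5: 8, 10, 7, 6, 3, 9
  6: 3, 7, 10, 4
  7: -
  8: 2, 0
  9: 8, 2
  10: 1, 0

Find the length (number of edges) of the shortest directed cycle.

For each vertex v, BFS finds the shortest path from v back to v.
The shortest such closed walk is 1 → 6 → 10 → 1, length 3.

3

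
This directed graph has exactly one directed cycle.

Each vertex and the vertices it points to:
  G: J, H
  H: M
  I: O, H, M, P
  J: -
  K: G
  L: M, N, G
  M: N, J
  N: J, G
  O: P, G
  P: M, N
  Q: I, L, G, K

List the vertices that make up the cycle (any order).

G, H, M, N

DFS with gray/black marking from H:
H gray
  M gray
    N gray
      J gray
      J black
      G gray
        G→J: J black — skip
        G→H: H is gray → back edge
Back edge closes the cycle H → M → N → G → H; its vertices are {G, H, M, N}.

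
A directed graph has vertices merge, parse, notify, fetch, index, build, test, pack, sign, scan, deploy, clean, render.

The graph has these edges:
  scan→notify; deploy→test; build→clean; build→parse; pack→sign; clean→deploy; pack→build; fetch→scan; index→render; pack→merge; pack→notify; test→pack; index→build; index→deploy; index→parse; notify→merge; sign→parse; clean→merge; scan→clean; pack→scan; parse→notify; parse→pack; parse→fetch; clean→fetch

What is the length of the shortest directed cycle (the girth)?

For each vertex v, BFS finds the shortest path from v back to v.
The shortest such closed walk is parse → pack → sign → parse, length 3.

3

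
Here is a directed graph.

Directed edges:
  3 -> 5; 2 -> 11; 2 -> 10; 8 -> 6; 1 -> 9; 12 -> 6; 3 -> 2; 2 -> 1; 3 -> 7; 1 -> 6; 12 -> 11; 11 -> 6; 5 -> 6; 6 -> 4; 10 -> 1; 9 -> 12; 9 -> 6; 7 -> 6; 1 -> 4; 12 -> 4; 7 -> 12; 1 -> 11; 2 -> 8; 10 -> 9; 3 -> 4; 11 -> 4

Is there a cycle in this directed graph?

No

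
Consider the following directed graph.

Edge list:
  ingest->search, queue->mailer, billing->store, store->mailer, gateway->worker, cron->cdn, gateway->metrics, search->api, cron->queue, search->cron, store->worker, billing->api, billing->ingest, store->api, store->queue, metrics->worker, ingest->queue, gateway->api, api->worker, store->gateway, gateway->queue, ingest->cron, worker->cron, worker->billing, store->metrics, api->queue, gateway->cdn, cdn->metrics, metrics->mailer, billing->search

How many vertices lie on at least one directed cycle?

10

A vertex is on a directed cycle iff it belongs to a strongly connected component of size ≥ 2 (or has a self-loop).
The vertices on cycles are {api, cdn, cron, store, ingest, search, worker, billing, gateway, metrics} — 10 in total.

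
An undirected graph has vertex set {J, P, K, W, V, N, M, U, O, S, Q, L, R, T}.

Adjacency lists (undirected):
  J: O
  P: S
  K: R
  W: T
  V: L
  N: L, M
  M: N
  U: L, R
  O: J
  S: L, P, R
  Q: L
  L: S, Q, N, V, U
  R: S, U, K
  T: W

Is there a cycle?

Yes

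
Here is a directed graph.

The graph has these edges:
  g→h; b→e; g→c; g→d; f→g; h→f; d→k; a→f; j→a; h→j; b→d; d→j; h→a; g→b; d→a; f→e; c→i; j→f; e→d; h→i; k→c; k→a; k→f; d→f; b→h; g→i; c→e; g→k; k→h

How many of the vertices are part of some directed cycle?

10

A vertex is on a directed cycle iff it belongs to a strongly connected component of size ≥ 2 (or has a self-loop).
The vertices on cycles are {a, b, c, d, e, f, g, h, j, k} — 10 in total.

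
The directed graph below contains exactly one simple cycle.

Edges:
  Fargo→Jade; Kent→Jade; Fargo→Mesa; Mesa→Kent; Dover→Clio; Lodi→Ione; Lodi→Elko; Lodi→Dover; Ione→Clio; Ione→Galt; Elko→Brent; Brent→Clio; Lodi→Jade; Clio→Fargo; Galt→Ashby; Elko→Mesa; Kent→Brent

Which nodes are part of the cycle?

Clio, Kent, Mesa, Brent, Fargo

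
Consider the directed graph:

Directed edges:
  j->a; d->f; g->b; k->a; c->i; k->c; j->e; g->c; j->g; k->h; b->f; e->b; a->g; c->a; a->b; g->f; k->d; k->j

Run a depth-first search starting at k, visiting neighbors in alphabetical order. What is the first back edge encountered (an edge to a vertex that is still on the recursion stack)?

c→a

DFS from k (visiting neighbors in alphabetical order); mark gray on enter, black on exit:
k gray
  a gray
    b gray
      f gray
      f black
    b black
    g gray
      g→b: b black — skip
      c gray
        c→a: a is gray → back edge
First back edge: c → a.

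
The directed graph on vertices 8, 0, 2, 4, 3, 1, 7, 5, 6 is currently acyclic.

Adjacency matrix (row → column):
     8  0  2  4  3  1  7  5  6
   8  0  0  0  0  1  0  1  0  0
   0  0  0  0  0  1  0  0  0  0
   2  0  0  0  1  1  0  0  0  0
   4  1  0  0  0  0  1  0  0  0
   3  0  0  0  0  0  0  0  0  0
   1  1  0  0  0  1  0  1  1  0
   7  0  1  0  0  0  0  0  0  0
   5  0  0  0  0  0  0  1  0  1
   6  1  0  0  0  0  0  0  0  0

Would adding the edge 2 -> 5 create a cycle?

Adding 2→5 creates a cycle iff 5 can already reach 2.
Explore from 5: no path reaches 2. The graph stays acyclic.

No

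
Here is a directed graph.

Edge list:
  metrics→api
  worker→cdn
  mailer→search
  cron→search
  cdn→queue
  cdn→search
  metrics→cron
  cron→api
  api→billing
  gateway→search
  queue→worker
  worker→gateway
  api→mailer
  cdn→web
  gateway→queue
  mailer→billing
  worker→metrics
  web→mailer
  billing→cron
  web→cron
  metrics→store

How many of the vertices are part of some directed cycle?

A vertex is on a directed cycle iff it belongs to a strongly connected component of size ≥ 2 (or has a self-loop).
The vertices on cycles are {api, cdn, cron, queue, mailer, worker, billing, gateway} — 8 in total.

8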